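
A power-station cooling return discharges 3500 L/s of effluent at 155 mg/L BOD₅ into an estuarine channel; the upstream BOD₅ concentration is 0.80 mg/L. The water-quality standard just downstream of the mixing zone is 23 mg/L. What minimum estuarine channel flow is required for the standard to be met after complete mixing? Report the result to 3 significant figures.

20800 L/s

Set C_mix = 23: (Q·0.8000 + 3500·155.0) / (Q + 3500) = 23
→ Q = 3500·(155.0 − 23)/(23 − 0.8000) = 20810 L/s.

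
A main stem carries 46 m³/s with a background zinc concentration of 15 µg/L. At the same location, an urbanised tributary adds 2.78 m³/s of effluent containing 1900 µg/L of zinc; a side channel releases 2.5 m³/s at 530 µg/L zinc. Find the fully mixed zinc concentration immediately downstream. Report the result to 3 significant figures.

142 µg/L

Conservation of mass: C = (46.00·15.00 + 2.780·1900 + 2.500·530.0) / 51.28 = 7297/51.28 = 142.3 µg/L.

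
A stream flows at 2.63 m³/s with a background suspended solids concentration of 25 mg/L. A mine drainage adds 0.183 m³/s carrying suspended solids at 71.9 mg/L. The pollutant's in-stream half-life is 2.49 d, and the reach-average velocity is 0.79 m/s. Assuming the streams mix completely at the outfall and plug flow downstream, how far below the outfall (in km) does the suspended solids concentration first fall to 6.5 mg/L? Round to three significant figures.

Flow-weighted average: C = (2.630·25.00 + 0.1830·71.90) / 2.813 = 78.91/2.813 = 28.05 mg/L.
Half-life 2.49 d → k = ln 2 / 2.49 = 0.2784 d⁻¹.
Set 28.05·exp(−k·t) = 6.5 → t = ln(28.05/6.5)/k = 453800 s = 126.1 h.
Distance = v·t = 0.79·453800 = 358500 m = 358.5 km.

359 km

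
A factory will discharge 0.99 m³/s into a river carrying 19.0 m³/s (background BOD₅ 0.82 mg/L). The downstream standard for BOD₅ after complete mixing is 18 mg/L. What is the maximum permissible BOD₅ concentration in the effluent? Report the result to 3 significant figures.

348 mg/L

At the limit, (Qr·Cr + Qe·Cₑ)/(Qr + Qe) = 18:
Cₑ = (19.99·18 − 19.00·0.8200) / 0.9900 = 347.7 mg/L.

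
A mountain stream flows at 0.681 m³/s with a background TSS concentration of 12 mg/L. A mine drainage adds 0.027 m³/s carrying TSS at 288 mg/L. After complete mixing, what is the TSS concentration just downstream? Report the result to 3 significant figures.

Flow-weighted average: C = (0.6810·12.00 + 0.02700·288.0) / 0.7080 = 15.95/0.7080 = 22.53 mg/L.

22.5 mg/L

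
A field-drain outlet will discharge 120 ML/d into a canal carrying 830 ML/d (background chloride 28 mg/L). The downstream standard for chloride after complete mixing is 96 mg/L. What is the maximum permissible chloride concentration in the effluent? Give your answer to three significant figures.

566 mg/L

At the limit, (Qr·Cr + Qe·Cₑ)/(Qr + Qe) = 96:
Cₑ = (950.0·96 − 830.0·28.00) / 120.0 = 566.3 mg/L.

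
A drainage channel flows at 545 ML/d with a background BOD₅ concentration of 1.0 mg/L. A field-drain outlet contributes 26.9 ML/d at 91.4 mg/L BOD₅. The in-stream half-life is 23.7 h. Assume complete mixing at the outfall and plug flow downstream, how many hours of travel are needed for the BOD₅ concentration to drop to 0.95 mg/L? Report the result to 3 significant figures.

Mass balance: C = (545.0·1.000 + 26.90·91.40) / 571.9 = 3004/571.9 = 5.252 mg/L.
Half-life 23.7 h → k = ln 2 / 23.7 = 0.02925 h⁻¹ = 0.7019 d⁻¹.
5.252·exp(−k·t) = 0.95 → t = ln(5.252/0.95)/k = 210500 s = 58.47 h.

58.5 h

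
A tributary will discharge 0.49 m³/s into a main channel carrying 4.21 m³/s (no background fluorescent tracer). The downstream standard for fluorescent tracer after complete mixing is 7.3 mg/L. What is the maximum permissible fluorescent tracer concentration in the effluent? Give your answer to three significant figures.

At the limit, (Qr·Cr + Qe·Cₑ)/(Qr + Qe) = 7.3:
Cₑ = (4.700·7.3 − 4.210·0) / 0.4900 = 70.02 mg/L.

70.0 mg/L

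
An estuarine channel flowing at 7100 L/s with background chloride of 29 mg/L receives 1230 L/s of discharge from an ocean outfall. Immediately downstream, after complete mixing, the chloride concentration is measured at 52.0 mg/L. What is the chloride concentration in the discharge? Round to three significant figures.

185 mg/L

Mass balance: 7100·29.00 + 1230·Cₑ = 8330·52.00
→ Cₑ = (8330·52.00 − 7100·29.00) / 1230 = 184.8 mg/L.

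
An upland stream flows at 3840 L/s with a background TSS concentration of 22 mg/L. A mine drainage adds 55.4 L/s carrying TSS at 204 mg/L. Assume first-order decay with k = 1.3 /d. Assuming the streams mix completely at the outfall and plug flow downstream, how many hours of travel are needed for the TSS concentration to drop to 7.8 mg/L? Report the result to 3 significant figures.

Flow-weighted average: C = (3840·22.00 + 55.40·204.0) / 3895 = 95780/3895 = 24.59 mg/L.
24.59·exp(−k·t) = 7.8 → t = ln(24.59/7.8)/k = 76310 s = 21.20 h.

21.2 h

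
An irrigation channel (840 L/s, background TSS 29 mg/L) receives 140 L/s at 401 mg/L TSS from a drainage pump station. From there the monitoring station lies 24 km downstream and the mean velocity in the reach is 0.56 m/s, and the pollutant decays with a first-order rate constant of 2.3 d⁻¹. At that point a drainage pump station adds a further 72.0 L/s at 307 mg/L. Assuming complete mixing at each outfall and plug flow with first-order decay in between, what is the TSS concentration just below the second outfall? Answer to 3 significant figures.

Flow-weighted average: C = (840.0·29.00 + 140.0·401.0) / 980.0 = 80500/980.0 = 82.14 mg/L; combined flow 980.0 L/s.
Travel time t = 24·1000 / 0.56 = 42860 s = 11.90 h.
Applying C = C₀e^(−kt): 82.14 × 0.3195 = 26.25 mg/L.
Second outfall: C = (980.0·26.25 + 72.00·307.0)/1052 = 45.46 mg/L.

45.5 mg/L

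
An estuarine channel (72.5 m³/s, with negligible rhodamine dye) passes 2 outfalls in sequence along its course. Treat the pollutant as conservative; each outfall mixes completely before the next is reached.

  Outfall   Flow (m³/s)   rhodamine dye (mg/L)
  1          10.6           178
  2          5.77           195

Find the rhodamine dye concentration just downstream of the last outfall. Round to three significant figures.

Outfall 1: combined Q = 83.10 m³/s; C = (72.50·0 + 10.60·178.0)/83.10 = 22.71 mg/L.
Outfall 2: combined Q = 88.87 m³/s; C = (83.10·22.71 + 5.770·195.0)/88.87 = 33.89 mg/L.

33.9 mg/L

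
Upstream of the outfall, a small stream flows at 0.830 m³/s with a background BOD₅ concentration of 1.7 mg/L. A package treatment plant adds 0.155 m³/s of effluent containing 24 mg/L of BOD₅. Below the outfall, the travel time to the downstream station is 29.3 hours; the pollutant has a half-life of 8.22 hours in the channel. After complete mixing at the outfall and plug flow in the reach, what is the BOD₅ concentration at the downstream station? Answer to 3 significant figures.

After mixing, C = (0.8300·1.700 + 0.1550·24.00) / 0.9850 = 5.131/0.9850 = 5.209 mg/L.
Half-life 8.22 h → k = ln 2 / 8.22 = 0.08432 h⁻¹ = 2.024 d⁻¹.
After decay, C = 5.209 × e^(−kt) = 5.209 × 0.08453 = 0.4403 mg/L.

0.440 mg/L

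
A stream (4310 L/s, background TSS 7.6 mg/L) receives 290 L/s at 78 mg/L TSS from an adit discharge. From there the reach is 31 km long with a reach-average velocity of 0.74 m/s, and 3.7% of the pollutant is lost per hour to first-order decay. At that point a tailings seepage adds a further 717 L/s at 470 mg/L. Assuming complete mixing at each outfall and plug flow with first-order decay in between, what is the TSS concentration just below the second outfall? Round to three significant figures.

70.1 mg/L

After mixing, C = (4310·7.600 + 290.0·78.00) / 4600 = 55380/4600 = 12.04 mg/L; combined flow 4600 L/s.
Travel time t = 31·1000 / 0.74 = 41890 s = 11.64 h.
3.7%/h lost → k = −ln(1 − 0.037) = 0.03770 h⁻¹.
First-order decay: C = 12.04·exp(−k·t) = 12.04·0.6449 = 7.763 mg/L.
Second outfall: C = (4600·7.763 + 717.0·470.0)/5317 = 70.10 mg/L.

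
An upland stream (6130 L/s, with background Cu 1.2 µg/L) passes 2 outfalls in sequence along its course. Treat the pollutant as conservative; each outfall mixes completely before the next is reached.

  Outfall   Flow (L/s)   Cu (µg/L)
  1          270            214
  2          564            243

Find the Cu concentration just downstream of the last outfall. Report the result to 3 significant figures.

29.0 µg/L

Below outfall 1: Q → 6400 L/s, C = (6130·1.200 + 270.0·214.0)/6400 = 10.18 µg/L.
Below outfall 2: Q → 6964 L/s, C = (6400·10.18 + 564.0·243.0)/6964 = 29.03 µg/L.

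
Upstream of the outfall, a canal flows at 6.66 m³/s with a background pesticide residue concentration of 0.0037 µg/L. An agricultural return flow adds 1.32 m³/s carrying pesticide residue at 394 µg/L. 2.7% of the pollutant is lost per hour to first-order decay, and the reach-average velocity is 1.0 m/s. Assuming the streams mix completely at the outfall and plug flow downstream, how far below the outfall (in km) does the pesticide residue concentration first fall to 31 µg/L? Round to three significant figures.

97.7 km

Mass balance: C = (6.660·0.003700 + 1.320·394.0) / 7.980 = 520.1/7.980 = 65.18 µg/L.
2.7%/h lost → k = −ln(1 − 0.027) = 0.02737 h⁻¹.
Set 65.18·exp(−k·t) = 31 → t = ln(65.18/31)/k = 97740 s = 27.15 h.
Distance = v·t = 1.0·97740 = 97740 m = 97.74 km.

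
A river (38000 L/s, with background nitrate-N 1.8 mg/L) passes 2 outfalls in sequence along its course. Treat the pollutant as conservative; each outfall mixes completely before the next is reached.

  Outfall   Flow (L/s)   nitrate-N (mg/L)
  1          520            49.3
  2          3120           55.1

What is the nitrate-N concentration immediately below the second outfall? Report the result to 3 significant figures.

6.39 mg/L

After outfall 1: Q = 38000 + 520.0 = 38520 L/s; C = (38000·1.800 + 520.0·49.30)/38520 = 2.441 mg/L.
After outfall 2: Q = 38520 + 3120 = 41640 L/s; C = (38520·2.441 + 3120·55.10)/41640 = 6.387 mg/L.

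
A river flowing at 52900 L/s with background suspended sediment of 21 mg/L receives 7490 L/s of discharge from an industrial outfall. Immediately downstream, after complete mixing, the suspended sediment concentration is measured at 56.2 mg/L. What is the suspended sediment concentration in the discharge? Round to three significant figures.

305 mg/L

Mass balance: 52900·21.00 + 7490·Cₑ = 60390·56.20
→ Cₑ = (60390·56.20 − 52900·21.00) / 7490 = 304.8 mg/L.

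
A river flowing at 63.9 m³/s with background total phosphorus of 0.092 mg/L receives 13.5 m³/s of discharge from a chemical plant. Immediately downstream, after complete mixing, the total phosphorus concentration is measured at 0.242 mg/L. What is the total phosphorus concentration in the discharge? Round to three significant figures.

0.952 mg/L

Mass balance: 63.90·0.09200 + 13.50·Cₑ = 77.40·0.2420
→ Cₑ = (77.40·0.2420 − 63.90·0.09200) / 13.50 = 0.9520 mg/L.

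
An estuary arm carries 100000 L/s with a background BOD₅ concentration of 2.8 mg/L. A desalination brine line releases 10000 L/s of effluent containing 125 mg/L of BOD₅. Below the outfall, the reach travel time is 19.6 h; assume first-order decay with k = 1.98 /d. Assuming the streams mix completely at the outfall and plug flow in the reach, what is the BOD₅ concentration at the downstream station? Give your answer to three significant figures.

Flow-weighted average: C = (100000·2.800 + 10000·125.0) / 110000 = 1530000/110000 = 13.91 mg/L.
Decay over the reach: 13.91·exp(−kt) = 13.91·0.1985 = 2.761 mg/L.

2.76 mg/L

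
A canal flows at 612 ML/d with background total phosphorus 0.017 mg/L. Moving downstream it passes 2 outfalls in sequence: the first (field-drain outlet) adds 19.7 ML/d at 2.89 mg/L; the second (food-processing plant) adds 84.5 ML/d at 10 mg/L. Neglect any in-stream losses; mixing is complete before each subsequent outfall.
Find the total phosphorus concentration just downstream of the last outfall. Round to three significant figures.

Below outfall 1: Q → 631.7 ML/d, C = (612.0·0.01700 + 19.70·2.890)/631.7 = 0.1066 mg/L.
Below outfall 2: Q → 716.2 ML/d, C = (631.7·0.1066 + 84.50·10.00)/716.2 = 1.274 mg/L.

1.27 mg/L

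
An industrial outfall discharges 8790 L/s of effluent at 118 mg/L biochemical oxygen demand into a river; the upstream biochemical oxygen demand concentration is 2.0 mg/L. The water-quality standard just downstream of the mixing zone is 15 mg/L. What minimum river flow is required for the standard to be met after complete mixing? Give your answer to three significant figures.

Set C_mix = 15: (Q·2.000 + 8790·118.0) / (Q + 8790) = 15
→ Q = 8790·(118.0 − 15)/(15 − 2.000) = 69640 L/s.

69600 L/s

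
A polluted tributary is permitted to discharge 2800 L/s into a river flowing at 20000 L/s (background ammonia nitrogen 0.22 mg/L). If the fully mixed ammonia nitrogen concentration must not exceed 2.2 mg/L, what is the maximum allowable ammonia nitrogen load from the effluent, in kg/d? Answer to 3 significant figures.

Mass balance at the limit: 20000·0.2200 + 2800·Cₑ = 22800·2.2 → Cₑ = 16.34 mg/L.
2800 L/s = 2.800 m³/s. Load = 2.800 m³/s × 16.34 g/m³ × 86 400 s/d = 3954 kg/d.

3950 kg/d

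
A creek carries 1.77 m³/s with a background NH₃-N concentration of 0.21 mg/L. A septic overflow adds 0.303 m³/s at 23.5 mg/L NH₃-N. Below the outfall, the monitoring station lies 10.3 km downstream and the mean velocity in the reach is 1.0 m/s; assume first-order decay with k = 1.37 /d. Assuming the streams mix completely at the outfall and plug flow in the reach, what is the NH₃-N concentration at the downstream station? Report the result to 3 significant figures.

3.07 mg/L

Mass balance: C = (1.770·0.2100 + 0.3030·23.50) / 2.073 = 7.492/2.073 = 3.614 mg/L.
Travel time t = 10.3·1000 / 1.0 = 10300 s = 2.861 h.
Applying C = C₀e^(−kt): 3.614 × 0.8493 = 3.070 mg/L.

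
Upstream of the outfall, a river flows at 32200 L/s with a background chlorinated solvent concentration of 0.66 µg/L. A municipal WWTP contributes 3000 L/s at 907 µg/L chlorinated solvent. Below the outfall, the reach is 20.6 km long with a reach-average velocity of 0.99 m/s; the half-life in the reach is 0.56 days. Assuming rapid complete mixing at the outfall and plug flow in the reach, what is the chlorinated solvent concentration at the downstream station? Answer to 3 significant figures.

57.8 µg/L

Conservation of mass: C = (32200·0.6600 + 3000·907.0) / 35200 = 2742000/35200 = 77.90 µg/L.
Travel time t = 20.6·1000 / 0.99 = 20810 s = 5.780 h.
Half-life 0.56 d → k = ln 2 / 0.56 = 1.238 d⁻¹.
Applying C = C₀e^(−kt): 77.90 × 0.7422 = 57.82 µg/L.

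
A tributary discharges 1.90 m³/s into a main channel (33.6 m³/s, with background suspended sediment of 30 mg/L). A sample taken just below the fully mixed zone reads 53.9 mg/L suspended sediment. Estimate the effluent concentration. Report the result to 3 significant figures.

477 mg/L

Mass balance: 33.60·30.00 + 1.900·Cₑ = 35.50·53.90
→ Cₑ = (35.50·53.90 − 33.60·30.00) / 1.900 = 476.6 mg/L.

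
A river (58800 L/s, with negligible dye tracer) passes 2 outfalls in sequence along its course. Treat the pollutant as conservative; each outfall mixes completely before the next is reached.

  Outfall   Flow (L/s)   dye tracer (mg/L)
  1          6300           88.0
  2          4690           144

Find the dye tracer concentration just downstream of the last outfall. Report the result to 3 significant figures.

17.6 mg/L

Outfall 1: combined Q = 65100 L/s; C = (58800·0 + 6300·88.00)/65100 = 8.516 mg/L.
Outfall 2: combined Q = 69790 L/s; C = (65100·8.516 + 4690·144.0)/69790 = 17.62 mg/L.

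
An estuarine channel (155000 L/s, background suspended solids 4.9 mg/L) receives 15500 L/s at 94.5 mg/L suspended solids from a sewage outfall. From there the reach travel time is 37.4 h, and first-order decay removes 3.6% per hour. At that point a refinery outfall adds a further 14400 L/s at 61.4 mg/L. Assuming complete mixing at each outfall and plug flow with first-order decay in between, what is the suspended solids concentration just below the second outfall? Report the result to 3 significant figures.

Mixed concentration C = ΣQC/ΣQ = (155000·4.900 + 15500·94.50) / 170500 = 2224000/170500 = 13.05 mg/L; combined flow 170500 L/s.
3.6%/h lost → k = −ln(1 − 0.036) = 0.03666 h⁻¹.
Decay over the reach: 13.05·exp(−kt) = 13.05·0.2538 = 3.311 mg/L.
Second outfall: C = (170500·3.311 + 14400·61.40)/184900 = 7.835 mg/L.

7.83 mg/L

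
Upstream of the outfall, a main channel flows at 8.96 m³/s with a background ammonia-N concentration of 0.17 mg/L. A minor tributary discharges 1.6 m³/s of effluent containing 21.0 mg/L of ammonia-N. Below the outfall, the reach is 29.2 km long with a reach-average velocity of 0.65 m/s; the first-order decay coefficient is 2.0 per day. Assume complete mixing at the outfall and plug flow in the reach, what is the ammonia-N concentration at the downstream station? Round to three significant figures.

Mixed concentration C = ΣQC/ΣQ = (8.960·0.1700 + 1.600·21.00) / 10.56 = 35.12/10.56 = 3.326 mg/L.
Travel time t = 29.2·1000 / 0.65 = 44920 s = 12.48 h.
After decay, C = 3.326 × e^(−kt) = 3.326 × 0.3535 = 1.176 mg/L.

1.18 mg/L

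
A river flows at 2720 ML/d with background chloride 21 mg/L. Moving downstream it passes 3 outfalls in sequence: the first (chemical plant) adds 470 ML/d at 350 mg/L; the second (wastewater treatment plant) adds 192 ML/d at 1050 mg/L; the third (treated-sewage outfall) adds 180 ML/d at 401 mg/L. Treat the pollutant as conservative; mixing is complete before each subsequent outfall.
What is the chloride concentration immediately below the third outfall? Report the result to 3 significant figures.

139 mg/L

Outfall 1: combined Q = 3190 ML/d; C = (2720·21.00 + 470.0·350.0)/3190 = 69.47 mg/L.
Outfall 2: combined Q = 3382 ML/d; C = (3190·69.47 + 192.0·1050)/3382 = 125.1 mg/L.
Outfall 3: combined Q = 3562 ML/d; C = (3382·125.1 + 180.0·401.0)/3562 = 139.1 mg/L.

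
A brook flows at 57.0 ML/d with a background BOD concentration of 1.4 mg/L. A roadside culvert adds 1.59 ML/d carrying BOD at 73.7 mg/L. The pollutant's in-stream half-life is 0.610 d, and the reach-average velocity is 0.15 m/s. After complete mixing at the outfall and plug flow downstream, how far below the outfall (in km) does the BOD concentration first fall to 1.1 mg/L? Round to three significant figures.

Mixed concentration C = ΣQC/ΣQ = (57.00·1.400 + 1.590·73.70) / 58.59 = 197.0/58.59 = 3.362 mg/L.
Half-life 0.610 d → k = ln 2 / 0.610 = 1.136 d⁻¹.
Set 3.362·exp(−k·t) = 1.1 → t = ln(3.362/1.1)/k = 84950 s = 23.60 h.
Distance = v·t = 0.15·84950 = 12740 m = 12.74 km.

12.7 km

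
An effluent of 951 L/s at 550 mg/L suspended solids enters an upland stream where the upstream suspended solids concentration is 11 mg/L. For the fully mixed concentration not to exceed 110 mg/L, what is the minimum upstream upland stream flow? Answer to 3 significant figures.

Set C_mix = 110: (Q·11.00 + 951.0·550.0) / (Q + 951.0) = 110
→ Q = 951.0·(550.0 − 110)/(110 − 11.00) = 4227 L/s.

4230 L/s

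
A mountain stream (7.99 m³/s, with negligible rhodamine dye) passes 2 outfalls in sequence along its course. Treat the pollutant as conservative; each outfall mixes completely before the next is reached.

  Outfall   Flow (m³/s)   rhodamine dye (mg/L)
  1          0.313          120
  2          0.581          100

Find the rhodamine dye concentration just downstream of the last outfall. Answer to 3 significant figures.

10.8 mg/L

Below outfall 1: Q → 8.303 m³/s, C = (7.990·0 + 0.3130·120.0)/8.303 = 4.524 mg/L.
Below outfall 2: Q → 8.884 m³/s, C = (8.303·4.524 + 0.5810·100.0)/8.884 = 10.77 mg/L.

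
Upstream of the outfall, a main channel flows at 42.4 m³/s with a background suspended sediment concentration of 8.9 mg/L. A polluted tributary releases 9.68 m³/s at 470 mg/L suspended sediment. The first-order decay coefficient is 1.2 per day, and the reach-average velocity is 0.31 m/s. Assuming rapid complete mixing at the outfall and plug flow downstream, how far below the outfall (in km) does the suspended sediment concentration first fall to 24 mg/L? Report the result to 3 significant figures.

30.6 km

Flow-weighted average: C = (42.40·8.900 + 9.680·470.0) / 52.08 = 4927/52.08 = 94.60 mg/L.
Set 94.60·exp(−k·t) = 24 → t = ln(94.60/24)/k = 98760 s = 27.43 h.
Distance = v·t = 0.31·98760 = 30620 m = 30.62 km.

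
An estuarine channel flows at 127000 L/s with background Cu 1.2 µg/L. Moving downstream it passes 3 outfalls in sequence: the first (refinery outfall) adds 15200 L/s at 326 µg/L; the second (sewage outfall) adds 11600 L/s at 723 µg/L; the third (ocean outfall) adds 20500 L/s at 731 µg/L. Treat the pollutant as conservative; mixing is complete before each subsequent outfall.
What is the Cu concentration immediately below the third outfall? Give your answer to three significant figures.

163 µg/L

After outfall 1: Q = 127000 + 15200 = 142200 L/s; C = (127000·1.200 + 15200·326.0)/142200 = 35.92 µg/L.
After outfall 2: Q = 142200 + 11600 = 153800 L/s; C = (142200·35.92 + 11600·723.0)/153800 = 87.74 µg/L.
After outfall 3: Q = 153800 + 20500 = 174300 L/s; C = (153800·87.74 + 20500·731.0)/174300 = 163.4 µg/L.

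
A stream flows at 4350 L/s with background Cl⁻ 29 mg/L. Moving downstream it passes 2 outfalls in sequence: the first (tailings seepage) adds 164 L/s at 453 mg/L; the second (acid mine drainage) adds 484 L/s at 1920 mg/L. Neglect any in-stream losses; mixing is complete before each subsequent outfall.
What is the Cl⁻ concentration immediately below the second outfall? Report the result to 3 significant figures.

226 mg/L

Outfall 1: combined Q = 4514 L/s; C = (4350·29.00 + 164.0·453.0)/4514 = 44.40 mg/L.
Outfall 2: combined Q = 4998 L/s; C = (4514·44.40 + 484.0·1920)/4998 = 226.0 mg/L.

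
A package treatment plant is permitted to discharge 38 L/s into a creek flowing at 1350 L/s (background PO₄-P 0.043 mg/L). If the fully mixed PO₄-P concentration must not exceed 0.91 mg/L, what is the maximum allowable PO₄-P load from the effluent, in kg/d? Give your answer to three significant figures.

Mass balance at the limit: 1350·0.04300 + 38.00·Cₑ = 1388·0.91 → Cₑ = 31.71 mg/L.
38.00 L/s = 0.03800 m³/s. Load = 0.03800 m³/s × 31.71 g/m³ × 86 400 s/d = 104.1 kg/d.

104 kg/d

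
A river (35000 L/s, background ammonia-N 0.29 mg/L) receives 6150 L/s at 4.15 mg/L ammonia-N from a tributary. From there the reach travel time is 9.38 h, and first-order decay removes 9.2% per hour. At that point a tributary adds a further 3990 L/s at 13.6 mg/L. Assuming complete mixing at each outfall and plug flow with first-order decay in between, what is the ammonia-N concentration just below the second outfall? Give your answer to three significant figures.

After mixing, C = (35000·0.2900 + 6150·4.150) / 41150 = 35670/41150 = 0.8669 mg/L; combined flow 41150 L/s.
9.2%/h lost → k = −ln(1 − 0.092) = 0.09651 h⁻¹.
Decay over the reach: 0.8669·exp(−kt) = 0.8669·0.4044 = 0.3506 mg/L.
Second outfall: C = (41150·0.3506 + 3990·13.60)/45140 = 1.522 mg/L.

1.52 mg/L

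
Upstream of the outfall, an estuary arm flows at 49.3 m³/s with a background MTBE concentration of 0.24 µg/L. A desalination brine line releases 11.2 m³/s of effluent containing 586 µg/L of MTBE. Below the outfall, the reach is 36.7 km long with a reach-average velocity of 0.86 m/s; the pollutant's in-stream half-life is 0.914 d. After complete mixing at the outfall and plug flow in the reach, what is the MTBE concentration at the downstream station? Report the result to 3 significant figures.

After mixing, C = (49.30·0.2400 + 11.20·586.0) / 60.50 = 6575/60.50 = 108.7 µg/L.
Travel time t = 36.7·1000 / 0.86 = 42670 s = 11.85 h.
Half-life 0.914 d → k = ln 2 / 0.914 = 0.7584 d⁻¹.
Decay over the reach: 108.7·exp(−kt) = 108.7·0.6876 = 74.73 µg/L.

74.7 µg/L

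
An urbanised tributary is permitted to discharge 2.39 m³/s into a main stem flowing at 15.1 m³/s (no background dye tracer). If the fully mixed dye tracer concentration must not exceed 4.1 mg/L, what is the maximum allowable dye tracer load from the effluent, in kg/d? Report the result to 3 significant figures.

6200 kg/d

Mass balance at the limit: 15.10·0 + 2.390·Cₑ = 17.49·4.1 → Cₑ = 30.00 mg/L.
Load = 2.390 m³/s × 30.00 g/m³ × 86 400 s/d = 6196 kg/d.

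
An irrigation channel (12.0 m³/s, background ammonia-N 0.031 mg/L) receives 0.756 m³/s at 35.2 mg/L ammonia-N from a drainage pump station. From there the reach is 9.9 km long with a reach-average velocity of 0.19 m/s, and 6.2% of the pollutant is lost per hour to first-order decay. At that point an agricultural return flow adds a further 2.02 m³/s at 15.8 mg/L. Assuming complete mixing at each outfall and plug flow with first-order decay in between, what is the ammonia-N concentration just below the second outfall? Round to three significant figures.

2.88 mg/L

Mass balance: C = (12.00·0.03100 + 0.7560·35.20) / 12.76 = 26.98/12.76 = 2.115 mg/L; combined flow 12.76 m³/s.
Travel time t = 9.9·1000 / 0.19 = 52110 s = 14.47 h.
6.2%/h lost → k = −ln(1 − 0.062) = 0.06401 h⁻¹.
Applying C = C₀e^(−kt): 2.115 × 0.3960 = 0.8376 mg/L.
Second outfall: C = (12.76·0.8376 + 2.020·15.80)/14.78 = 2.883 mg/L.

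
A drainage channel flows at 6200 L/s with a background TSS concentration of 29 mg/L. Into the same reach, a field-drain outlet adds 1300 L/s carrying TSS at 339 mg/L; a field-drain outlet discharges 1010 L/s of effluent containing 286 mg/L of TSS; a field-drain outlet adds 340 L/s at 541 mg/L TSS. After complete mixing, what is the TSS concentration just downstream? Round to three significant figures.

After mixing, C = (6200·29.00 + 1300·339.0 + 1010·286.0 + 340.0·541.0) / 8850 = 1093000/8850 = 123.5 mg/L.

124 mg/L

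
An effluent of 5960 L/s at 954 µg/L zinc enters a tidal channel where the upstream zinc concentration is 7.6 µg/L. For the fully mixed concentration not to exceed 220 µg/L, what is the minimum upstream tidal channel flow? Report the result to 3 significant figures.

Set C_mix = 220: (Q·7.600 + 5960·954.0) / (Q + 5960) = 220
→ Q = 5960·(954.0 − 220)/(220 − 7.600) = 20600 L/s.

20600 L/s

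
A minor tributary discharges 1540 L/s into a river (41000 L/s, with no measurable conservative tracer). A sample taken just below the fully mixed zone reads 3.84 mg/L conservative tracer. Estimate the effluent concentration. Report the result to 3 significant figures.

106 mg/L

Mass balance: 41000·0 + 1540·Cₑ = 42540·3.840
→ Cₑ = (42540·3.840 − 41000·0) / 1540 = 106.1 mg/L.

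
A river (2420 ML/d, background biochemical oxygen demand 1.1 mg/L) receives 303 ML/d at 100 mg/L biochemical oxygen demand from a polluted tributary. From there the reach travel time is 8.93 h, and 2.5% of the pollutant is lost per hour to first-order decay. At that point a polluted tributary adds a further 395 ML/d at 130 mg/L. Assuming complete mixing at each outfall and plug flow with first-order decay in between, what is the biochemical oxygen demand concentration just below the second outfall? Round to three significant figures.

After mixing, C = (2420·1.100 + 303.0·100.0) / 2723 = 32960/2723 = 12.11 mg/L; combined flow 2723 ML/d.
2.5%/h lost → k = −ln(1 − 0.025) = 0.02532 h⁻¹.
Applying C = C₀e^(−kt): 12.11 × 0.7976 = 9.656 mg/L.
Second outfall: C = (2723·9.656 + 395.0·130.0)/3118 = 24.90 mg/L.

24.9 mg/L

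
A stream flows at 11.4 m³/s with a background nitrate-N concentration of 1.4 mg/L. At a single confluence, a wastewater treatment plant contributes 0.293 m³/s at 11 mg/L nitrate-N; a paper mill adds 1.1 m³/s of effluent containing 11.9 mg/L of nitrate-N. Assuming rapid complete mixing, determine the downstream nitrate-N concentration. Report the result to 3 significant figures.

2.52 mg/L

Mass balance: C = (11.40·1.400 + 0.2930·11.00 + 1.100·11.90) / 12.79 = 32.27/12.79 = 2.523 mg/L.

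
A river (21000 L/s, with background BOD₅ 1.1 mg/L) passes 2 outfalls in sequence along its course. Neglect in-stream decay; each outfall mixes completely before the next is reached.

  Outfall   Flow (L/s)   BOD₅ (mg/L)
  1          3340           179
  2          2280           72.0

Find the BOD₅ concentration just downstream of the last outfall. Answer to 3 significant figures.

After outfall 1: Q = 21000 + 3340 = 24340 L/s; C = (21000·1.100 + 3340·179.0)/24340 = 25.51 mg/L.
After outfall 2: Q = 24340 + 2280 = 26620 L/s; C = (24340·25.51 + 2280·72.00)/26620 = 29.49 mg/L.

29.5 mg/L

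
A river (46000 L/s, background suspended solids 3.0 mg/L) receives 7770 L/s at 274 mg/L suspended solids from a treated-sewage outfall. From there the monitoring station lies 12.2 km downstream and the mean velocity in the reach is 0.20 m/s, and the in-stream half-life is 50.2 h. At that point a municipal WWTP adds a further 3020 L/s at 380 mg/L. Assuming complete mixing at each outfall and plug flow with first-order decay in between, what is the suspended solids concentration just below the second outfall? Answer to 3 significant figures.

Mass balance: C = (46000·3.000 + 7770·274.0) / 53770 = 2267000/53770 = 42.16 mg/L; combined flow 53770 L/s.
Travel time t = 12.2·1000 / 0.20 = 61000 s = 16.94 h.
Half-life 50.2 h → k = ln 2 / 50.2 = 0.01381 h⁻¹ = 0.3314 d⁻¹.
Decay over the reach: 42.16·exp(−kt) = 42.16·0.7914 = 33.37 mg/L.
Second outfall: C = (53770·33.37 + 3020·380.0)/56790 = 51.80 mg/L.

51.8 mg/L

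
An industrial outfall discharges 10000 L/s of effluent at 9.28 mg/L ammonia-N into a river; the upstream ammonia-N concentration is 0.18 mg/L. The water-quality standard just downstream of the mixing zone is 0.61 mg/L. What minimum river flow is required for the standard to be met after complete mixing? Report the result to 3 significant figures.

202000 L/s

Set C_mix = 0.61: (Q·0.1800 + 10000·9.280) / (Q + 10000) = 0.61
→ Q = 10000·(9.280 − 0.61)/(0.61 − 0.1800) = 201600 L/s.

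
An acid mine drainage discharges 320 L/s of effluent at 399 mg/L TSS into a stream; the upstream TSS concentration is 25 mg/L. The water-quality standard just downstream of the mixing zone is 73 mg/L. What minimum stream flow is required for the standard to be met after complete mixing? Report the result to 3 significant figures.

2170 L/s

Set C_mix = 73: (Q·25.00 + 320.0·399.0) / (Q + 320.0) = 73
→ Q = 320.0·(399.0 − 73)/(73 − 25.00) = 2173 L/s.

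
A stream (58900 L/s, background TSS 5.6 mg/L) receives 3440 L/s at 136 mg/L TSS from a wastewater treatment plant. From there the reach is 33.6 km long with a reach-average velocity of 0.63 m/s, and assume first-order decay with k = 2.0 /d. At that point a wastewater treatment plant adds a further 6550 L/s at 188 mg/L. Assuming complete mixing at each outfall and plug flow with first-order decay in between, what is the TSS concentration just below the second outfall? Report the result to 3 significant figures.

21.2 mg/L

After mixing, C = (58900·5.600 + 3440·136.0) / 62340 = 797700/62340 = 12.80 mg/L; combined flow 62340 L/s.
Travel time t = 33.6·1000 / 0.63 = 53330 s = 14.81 h.
Applying C = C₀e^(−kt): 12.80 × 0.2910 = 3.723 mg/L.
At the second outfall, C = (62340·3.723 + 6550·188.0) / (62340 + 6550) = 21.24 mg/L.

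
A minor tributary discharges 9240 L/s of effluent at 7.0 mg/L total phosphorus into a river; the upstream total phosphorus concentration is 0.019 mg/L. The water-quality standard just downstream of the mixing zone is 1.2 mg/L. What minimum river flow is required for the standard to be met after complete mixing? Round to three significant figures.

45400 L/s

Set C_mix = 1.2: (Q·0.01900 + 9240·7.000) / (Q + 9240) = 1.2
→ Q = 9240·(7.000 − 1.2)/(1.2 − 0.01900) = 45380 L/s.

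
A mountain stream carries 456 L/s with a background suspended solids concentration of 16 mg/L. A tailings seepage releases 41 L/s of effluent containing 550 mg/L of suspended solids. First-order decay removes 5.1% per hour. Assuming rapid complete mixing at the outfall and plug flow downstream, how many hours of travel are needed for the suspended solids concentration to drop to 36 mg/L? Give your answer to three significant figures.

9.78 h

Conservation of mass: C = (456.0·16.00 + 41.00·550.0) / 497.0 = 29850/497.0 = 60.05 mg/L.
5.1%/h lost → k = −ln(1 − 0.051) = 0.05235 h⁻¹.
60.05·exp(−k·t) = 36 → t = ln(60.05/36)/k = 35190 s = 9.775 h.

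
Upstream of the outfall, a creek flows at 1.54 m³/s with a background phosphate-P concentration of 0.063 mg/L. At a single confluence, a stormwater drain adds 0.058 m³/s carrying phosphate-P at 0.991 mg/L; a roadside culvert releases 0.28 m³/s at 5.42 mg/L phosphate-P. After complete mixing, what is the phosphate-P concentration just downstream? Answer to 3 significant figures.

Conservation of mass: C = (1.540·0.06300 + 0.05800·0.9910 + 0.2800·5.420) / 1.878 = 1.672/1.878 = 0.8904 mg/L.

0.890 mg/L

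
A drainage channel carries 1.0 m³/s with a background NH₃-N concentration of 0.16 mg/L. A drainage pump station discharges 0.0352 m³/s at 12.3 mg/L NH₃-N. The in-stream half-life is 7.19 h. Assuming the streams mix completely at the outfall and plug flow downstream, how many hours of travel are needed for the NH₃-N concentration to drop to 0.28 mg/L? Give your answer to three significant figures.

7.42 h

Mass balance: C = (1.000·0.1600 + 0.03520·12.30) / 1.035 = 0.5930/1.035 = 0.5728 mg/L.
Half-life 7.19 h → k = ln 2 / 7.19 = 0.09640 h⁻¹ = 2.314 d⁻¹.
0.5728·exp(−k·t) = 0.28 → t = ln(0.5728/0.28)/k = 26730 s = 7.424 h.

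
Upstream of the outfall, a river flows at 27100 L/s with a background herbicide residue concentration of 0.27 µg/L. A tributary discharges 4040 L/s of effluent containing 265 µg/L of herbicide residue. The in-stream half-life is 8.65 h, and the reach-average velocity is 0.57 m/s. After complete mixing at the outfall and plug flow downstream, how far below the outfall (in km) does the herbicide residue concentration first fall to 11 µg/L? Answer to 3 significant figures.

29.4 km

Mixed concentration C = ΣQC/ΣQ = (27100·0.2700 + 4040·265.0) / 31140 = 1078000/31140 = 34.62 µg/L.
Half-life 8.65 h → k = ln 2 / 8.65 = 0.08013 h⁻¹ = 1.923 d⁻¹.
Set 34.62·exp(−k·t) = 11 → t = ln(34.62/11)/k = 51500 s = 14.31 h.
Distance = v·t = 0.57·51500 = 29360 m = 29.36 km.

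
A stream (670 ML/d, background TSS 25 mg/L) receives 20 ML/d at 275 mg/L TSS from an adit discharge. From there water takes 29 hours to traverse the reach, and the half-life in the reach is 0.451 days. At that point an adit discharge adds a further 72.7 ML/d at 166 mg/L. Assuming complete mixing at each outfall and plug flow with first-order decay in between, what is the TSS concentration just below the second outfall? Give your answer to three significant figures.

20.4 mg/L

Conservation of mass: C = (670.0·25.00 + 20.00·275.0) / 690.0 = 22250/690.0 = 32.25 mg/L; combined flow 690.0 ML/d.
Half-life 0.451 d → k = ln 2 / 0.451 = 1.537 d⁻¹.
After decay, C = 32.25 × e^(−kt) = 32.25 × 0.1561 = 5.034 mg/L.
Second outfall: C = (690.0·5.034 + 72.70·166.0)/762.7 = 20.38 mg/L.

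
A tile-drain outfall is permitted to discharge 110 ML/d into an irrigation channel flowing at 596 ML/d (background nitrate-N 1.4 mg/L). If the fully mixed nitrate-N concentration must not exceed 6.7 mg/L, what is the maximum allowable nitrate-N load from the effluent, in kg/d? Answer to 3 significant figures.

Mass balance at the limit: 596.0·1.400 + 110.0·Cₑ = 706.0·6.7 → Cₑ = 35.42 mg/L.
110.0 ML/d = 1.273 m³/s. Load = 1.273 m³/s × 35.42 g/m³ × 86 400 s/d = 3896 kg/d.

3900 kg/d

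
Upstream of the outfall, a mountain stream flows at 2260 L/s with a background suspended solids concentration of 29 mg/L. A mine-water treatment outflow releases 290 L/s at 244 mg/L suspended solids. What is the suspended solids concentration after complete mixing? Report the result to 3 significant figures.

53.5 mg/L

Conservation of mass: C = (2260·29.00 + 290.0·244.0) / 2550 = 136300/2550 = 53.45 mg/L.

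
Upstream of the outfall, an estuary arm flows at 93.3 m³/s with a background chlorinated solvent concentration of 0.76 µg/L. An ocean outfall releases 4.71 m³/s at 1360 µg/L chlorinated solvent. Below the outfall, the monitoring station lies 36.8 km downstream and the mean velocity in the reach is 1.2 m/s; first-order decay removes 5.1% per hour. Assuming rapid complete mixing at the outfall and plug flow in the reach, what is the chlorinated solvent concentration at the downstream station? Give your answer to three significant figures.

Flow-weighted average: C = (93.30·0.7600 + 4.710·1360) / 98.01 = 6477/98.01 = 66.08 µg/L.
Travel time t = 36.8·1000 / 1.2 = 30670 s = 8.519 h.
5.1%/h lost → k = −ln(1 − 0.051) = 0.05235 h⁻¹.
First-order decay: C = 66.08·exp(−k·t) = 66.08·0.6402 = 42.31 µg/L.

42.3 µg/L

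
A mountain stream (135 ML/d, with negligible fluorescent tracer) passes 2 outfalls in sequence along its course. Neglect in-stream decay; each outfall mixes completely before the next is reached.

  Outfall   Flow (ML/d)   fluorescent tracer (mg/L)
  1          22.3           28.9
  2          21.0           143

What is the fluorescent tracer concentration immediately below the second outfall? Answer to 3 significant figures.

After outfall 1: Q = 135.0 + 22.30 = 157.3 ML/d; C = (135.0·0 + 22.30·28.90)/157.3 = 4.097 mg/L.
After outfall 2: Q = 157.3 + 21.00 = 178.3 ML/d; C = (157.3·4.097 + 21.00·143.0)/178.3 = 20.46 mg/L.

20.5 mg/L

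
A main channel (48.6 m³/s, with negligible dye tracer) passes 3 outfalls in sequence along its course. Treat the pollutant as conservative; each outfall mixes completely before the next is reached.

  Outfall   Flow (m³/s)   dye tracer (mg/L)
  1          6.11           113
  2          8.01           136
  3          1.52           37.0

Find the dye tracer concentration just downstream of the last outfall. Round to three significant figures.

28.6 mg/L

Outfall 1: combined Q = 54.71 m³/s; C = (48.60·0 + 6.110·113.0)/54.71 = 12.62 mg/L.
Outfall 2: combined Q = 62.72 m³/s; C = (54.71·12.62 + 8.010·136.0)/62.72 = 28.38 mg/L.
Outfall 3: combined Q = 64.24 m³/s; C = (62.72·28.38 + 1.520·37.00)/64.24 = 28.58 mg/L.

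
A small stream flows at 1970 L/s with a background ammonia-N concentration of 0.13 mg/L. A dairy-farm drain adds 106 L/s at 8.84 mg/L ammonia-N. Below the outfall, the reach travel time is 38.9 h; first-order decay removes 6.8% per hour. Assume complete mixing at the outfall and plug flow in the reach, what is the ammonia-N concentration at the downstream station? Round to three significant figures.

Mass balance: C = (1970·0.1300 + 106.0·8.840) / 2076 = 1193/2076 = 0.5747 mg/L.
6.8%/h lost → k = −ln(1 − 0.068) = 0.07042 h⁻¹.
First-order decay: C = 0.5747·exp(−k·t) = 0.5747·0.06461 = 0.03713 mg/L.

0.0371 mg/L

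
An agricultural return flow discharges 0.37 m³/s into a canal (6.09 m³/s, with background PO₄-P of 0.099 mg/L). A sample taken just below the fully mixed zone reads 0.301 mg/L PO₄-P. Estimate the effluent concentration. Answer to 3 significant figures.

Mass balance: 6.090·0.09900 + 0.3700·Cₑ = 6.460·0.3010
→ Cₑ = (6.460·0.3010 − 6.090·0.09900) / 0.3700 = 3.626 mg/L.

3.63 mg/L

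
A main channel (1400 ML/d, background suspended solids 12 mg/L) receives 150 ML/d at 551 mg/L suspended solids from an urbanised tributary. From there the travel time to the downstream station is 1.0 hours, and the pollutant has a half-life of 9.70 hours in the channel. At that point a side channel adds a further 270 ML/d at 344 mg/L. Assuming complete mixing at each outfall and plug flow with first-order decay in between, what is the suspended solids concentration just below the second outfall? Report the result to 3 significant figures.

102 mg/L

Conservation of mass: C = (1400·12.00 + 150.0·551.0) / 1550 = 99450/1550 = 64.16 mg/L; combined flow 1550 ML/d.
Half-life 9.70 h → k = ln 2 / 9.70 = 0.07146 h⁻¹ = 1.715 d⁻¹.
Decay over the reach: 64.16·exp(−kt) = 64.16·0.9310 = 59.74 mg/L.
Second outfall: C = (1550·59.74 + 270.0·344.0)/1820 = 101.9 mg/L.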